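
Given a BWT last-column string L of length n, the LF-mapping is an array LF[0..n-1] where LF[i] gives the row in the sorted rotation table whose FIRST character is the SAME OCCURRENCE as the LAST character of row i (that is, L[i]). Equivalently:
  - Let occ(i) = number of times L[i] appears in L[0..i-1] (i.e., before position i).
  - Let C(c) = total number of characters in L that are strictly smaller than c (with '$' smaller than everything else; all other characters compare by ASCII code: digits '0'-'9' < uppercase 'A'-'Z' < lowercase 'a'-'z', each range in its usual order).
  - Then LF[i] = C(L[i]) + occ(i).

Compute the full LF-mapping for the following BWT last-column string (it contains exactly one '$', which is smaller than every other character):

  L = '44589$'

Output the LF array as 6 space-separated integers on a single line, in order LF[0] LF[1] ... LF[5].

Char counts: '$':1, '4':2, '5':1, '8':1, '9':1
C (first-col start): C('$')=0, C('4')=1, C('5')=3, C('8')=4, C('9')=5
L[0]='4': occ=0, LF[0]=C('4')+0=1+0=1
L[1]='4': occ=1, LF[1]=C('4')+1=1+1=2
L[2]='5': occ=0, LF[2]=C('5')+0=3+0=3
L[3]='8': occ=0, LF[3]=C('8')+0=4+0=4
L[4]='9': occ=0, LF[4]=C('9')+0=5+0=5
L[5]='$': occ=0, LF[5]=C('$')+0=0+0=0

Answer: 1 2 3 4 5 0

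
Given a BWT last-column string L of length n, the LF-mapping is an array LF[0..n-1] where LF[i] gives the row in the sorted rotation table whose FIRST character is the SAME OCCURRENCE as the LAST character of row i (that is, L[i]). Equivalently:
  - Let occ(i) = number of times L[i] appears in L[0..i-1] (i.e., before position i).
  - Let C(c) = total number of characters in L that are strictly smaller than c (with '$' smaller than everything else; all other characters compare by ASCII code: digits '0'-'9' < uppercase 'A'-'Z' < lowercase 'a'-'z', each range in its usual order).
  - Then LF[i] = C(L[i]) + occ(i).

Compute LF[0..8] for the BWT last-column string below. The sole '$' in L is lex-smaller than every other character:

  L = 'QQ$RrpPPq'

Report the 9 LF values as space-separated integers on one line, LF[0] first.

Answer: 3 4 0 5 8 6 1 2 7

Derivation:
Char counts: '$':1, 'P':2, 'Q':2, 'R':1, 'p':1, 'q':1, 'r':1
C (first-col start): C('$')=0, C('P')=1, C('Q')=3, C('R')=5, C('p')=6, C('q')=7, C('r')=8
L[0]='Q': occ=0, LF[0]=C('Q')+0=3+0=3
L[1]='Q': occ=1, LF[1]=C('Q')+1=3+1=4
L[2]='$': occ=0, LF[2]=C('$')+0=0+0=0
L[3]='R': occ=0, LF[3]=C('R')+0=5+0=5
L[4]='r': occ=0, LF[4]=C('r')+0=8+0=8
L[5]='p': occ=0, LF[5]=C('p')+0=6+0=6
L[6]='P': occ=0, LF[6]=C('P')+0=1+0=1
L[7]='P': occ=1, LF[7]=C('P')+1=1+1=2
L[8]='q': occ=0, LF[8]=C('q')+0=7+0=7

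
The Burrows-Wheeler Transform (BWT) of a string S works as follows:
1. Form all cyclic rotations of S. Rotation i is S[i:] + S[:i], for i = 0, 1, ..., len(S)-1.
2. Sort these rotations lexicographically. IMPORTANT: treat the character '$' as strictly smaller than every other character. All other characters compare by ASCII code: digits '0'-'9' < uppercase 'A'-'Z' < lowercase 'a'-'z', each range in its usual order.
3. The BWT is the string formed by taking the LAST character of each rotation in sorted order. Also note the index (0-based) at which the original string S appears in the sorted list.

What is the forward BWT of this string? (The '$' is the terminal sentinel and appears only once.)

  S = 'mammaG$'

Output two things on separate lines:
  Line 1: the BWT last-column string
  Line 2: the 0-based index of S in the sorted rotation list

Answer: Gammm$a
5

Derivation:
All 7 rotations (rotation i = S[i:]+S[:i]):
  rot[0] = mammaG$
  rot[1] = ammaG$m
  rot[2] = mmaG$ma
  rot[3] = maG$mam
  rot[4] = aG$mamm
  rot[5] = G$mamma
  rot[6] = $mammaG
Sorted (with $ < everything):
  sorted[0] = $mammaG  (last char: 'G')
  sorted[1] = G$mamma  (last char: 'a')
  sorted[2] = aG$mamm  (last char: 'm')
  sorted[3] = ammaG$m  (last char: 'm')
  sorted[4] = maG$mam  (last char: 'm')
  sorted[5] = mammaG$  (last char: '$')
  sorted[6] = mmaG$ma  (last char: 'a')
Last column: Gammm$a
Original string S is at sorted index 5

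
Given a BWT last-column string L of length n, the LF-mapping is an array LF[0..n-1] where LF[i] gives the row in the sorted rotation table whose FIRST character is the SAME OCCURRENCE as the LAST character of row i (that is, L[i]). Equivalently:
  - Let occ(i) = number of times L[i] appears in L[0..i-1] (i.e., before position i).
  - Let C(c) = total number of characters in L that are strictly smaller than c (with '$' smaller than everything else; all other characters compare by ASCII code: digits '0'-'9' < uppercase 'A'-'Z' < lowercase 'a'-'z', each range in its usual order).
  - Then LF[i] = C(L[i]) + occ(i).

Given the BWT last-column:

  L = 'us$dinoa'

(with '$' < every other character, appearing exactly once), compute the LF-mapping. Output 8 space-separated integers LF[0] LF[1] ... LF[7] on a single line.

Char counts: '$':1, 'a':1, 'd':1, 'i':1, 'n':1, 'o':1, 's':1, 'u':1
C (first-col start): C('$')=0, C('a')=1, C('d')=2, C('i')=3, C('n')=4, C('o')=5, C('s')=6, C('u')=7
L[0]='u': occ=0, LF[0]=C('u')+0=7+0=7
L[1]='s': occ=0, LF[1]=C('s')+0=6+0=6
L[2]='$': occ=0, LF[2]=C('$')+0=0+0=0
L[3]='d': occ=0, LF[3]=C('d')+0=2+0=2
L[4]='i': occ=0, LF[4]=C('i')+0=3+0=3
L[5]='n': occ=0, LF[5]=C('n')+0=4+0=4
L[6]='o': occ=0, LF[6]=C('o')+0=5+0=5
L[7]='a': occ=0, LF[7]=C('a')+0=1+0=1

Answer: 7 6 0 2 3 4 5 1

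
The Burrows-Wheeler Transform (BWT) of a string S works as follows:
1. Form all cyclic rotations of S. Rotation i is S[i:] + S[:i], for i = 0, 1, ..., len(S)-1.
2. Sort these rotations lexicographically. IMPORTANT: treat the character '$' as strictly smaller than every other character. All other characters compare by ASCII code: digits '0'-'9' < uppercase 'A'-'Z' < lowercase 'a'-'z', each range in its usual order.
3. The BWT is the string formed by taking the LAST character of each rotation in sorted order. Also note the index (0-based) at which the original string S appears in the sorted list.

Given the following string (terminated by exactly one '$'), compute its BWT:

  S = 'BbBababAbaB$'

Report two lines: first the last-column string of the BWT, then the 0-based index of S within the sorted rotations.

Answer: Bbab$bbBaBAa
4

Derivation:
All 12 rotations (rotation i = S[i:]+S[:i]):
  rot[0] = BbBababAbaB$
  rot[1] = bBababAbaB$B
  rot[2] = BababAbaB$Bb
  rot[3] = ababAbaB$BbB
  rot[4] = babAbaB$BbBa
  rot[5] = abAbaB$BbBab
  rot[6] = bAbaB$BbBaba
  rot[7] = AbaB$BbBabab
  rot[8] = baB$BbBababA
  rot[9] = aB$BbBababAb
  rot[10] = B$BbBababAba
  rot[11] = $BbBababAbaB
Sorted (with $ < everything):
  sorted[0] = $BbBababAbaB  (last char: 'B')
  sorted[1] = AbaB$BbBabab  (last char: 'b')
  sorted[2] = B$BbBababAba  (last char: 'a')
  sorted[3] = BababAbaB$Bb  (last char: 'b')
  sorted[4] = BbBababAbaB$  (last char: '$')
  sorted[5] = aB$BbBababAb  (last char: 'b')
  sorted[6] = abAbaB$BbBab  (last char: 'b')
  sorted[7] = ababAbaB$BbB  (last char: 'B')
  sorted[8] = bAbaB$BbBaba  (last char: 'a')
  sorted[9] = bBababAbaB$B  (last char: 'B')
  sorted[10] = baB$BbBababA  (last char: 'A')
  sorted[11] = babAbaB$BbBa  (last char: 'a')
Last column: Bbab$bbBaBAa
Original string S is at sorted index 4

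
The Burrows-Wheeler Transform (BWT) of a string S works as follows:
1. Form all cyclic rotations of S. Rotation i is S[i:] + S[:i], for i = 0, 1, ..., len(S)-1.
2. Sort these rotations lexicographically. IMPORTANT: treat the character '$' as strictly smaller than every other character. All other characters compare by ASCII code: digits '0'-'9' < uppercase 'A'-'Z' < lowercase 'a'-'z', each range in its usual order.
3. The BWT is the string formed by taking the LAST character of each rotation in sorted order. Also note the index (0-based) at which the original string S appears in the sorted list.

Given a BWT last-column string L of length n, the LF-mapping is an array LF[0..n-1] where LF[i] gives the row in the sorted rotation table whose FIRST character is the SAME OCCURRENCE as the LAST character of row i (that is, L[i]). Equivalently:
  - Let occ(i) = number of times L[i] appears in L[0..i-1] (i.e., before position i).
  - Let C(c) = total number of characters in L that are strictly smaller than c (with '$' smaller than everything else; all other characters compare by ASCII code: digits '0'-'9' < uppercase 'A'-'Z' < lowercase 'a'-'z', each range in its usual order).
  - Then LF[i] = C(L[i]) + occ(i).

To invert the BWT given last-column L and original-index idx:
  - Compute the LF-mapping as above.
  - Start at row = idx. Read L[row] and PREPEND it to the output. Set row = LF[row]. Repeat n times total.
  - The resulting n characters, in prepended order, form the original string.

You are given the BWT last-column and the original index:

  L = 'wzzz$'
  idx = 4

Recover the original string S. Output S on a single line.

Answer: zzzw$

Derivation:
LF mapping: 1 2 3 4 0
Walk LF starting at row 4, prepending L[row]:
  step 1: row=4, L[4]='$', prepend. Next row=LF[4]=0
  step 2: row=0, L[0]='w', prepend. Next row=LF[0]=1
  step 3: row=1, L[1]='z', prepend. Next row=LF[1]=2
  step 4: row=2, L[2]='z', prepend. Next row=LF[2]=3
  step 5: row=3, L[3]='z', prepend. Next row=LF[3]=4
Reversed output: zzzw$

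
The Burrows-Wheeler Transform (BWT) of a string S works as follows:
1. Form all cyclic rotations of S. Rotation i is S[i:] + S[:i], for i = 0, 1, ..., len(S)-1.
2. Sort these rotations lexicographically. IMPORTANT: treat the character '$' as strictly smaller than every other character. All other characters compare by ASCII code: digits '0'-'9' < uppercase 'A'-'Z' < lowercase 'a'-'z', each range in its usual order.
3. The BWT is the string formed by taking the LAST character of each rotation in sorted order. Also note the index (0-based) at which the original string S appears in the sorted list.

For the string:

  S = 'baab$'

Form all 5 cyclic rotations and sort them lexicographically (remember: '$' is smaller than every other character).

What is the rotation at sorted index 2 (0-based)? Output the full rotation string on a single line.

Answer: ab$ba

Derivation:
All 5 rotations (rotation i = S[i:]+S[:i]):
  rot[0] = baab$
  rot[1] = aab$b
  rot[2] = ab$ba
  rot[3] = b$baa
  rot[4] = $baab
Sorted (with $ < everything):
  sorted[0] = $baab
  sorted[1] = aab$b
  sorted[2] = ab$ba
  sorted[3] = b$baa
  sorted[4] = baab$
sorted[2] = ab$ba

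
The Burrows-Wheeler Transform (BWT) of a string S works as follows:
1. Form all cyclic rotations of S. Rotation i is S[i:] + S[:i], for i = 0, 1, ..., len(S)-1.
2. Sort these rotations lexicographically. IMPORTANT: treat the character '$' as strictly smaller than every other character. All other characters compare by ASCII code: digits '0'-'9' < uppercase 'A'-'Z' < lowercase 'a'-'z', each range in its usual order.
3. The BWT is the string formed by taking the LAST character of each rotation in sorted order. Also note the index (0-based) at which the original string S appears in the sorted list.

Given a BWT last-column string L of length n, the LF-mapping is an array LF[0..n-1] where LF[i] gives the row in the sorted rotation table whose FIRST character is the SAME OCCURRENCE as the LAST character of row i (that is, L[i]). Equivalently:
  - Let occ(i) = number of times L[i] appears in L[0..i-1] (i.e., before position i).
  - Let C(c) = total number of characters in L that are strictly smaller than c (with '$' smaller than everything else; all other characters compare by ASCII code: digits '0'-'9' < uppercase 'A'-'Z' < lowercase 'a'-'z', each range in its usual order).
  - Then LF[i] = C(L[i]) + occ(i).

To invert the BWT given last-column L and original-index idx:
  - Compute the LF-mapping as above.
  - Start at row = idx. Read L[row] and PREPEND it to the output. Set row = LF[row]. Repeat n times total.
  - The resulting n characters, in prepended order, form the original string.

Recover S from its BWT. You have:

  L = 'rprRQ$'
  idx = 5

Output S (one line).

Answer: rRpQr$

Derivation:
LF mapping: 4 3 5 2 1 0
Walk LF starting at row 5, prepending L[row]:
  step 1: row=5, L[5]='$', prepend. Next row=LF[5]=0
  step 2: row=0, L[0]='r', prepend. Next row=LF[0]=4
  step 3: row=4, L[4]='Q', prepend. Next row=LF[4]=1
  step 4: row=1, L[1]='p', prepend. Next row=LF[1]=3
  step 5: row=3, L[3]='R', prepend. Next row=LF[3]=2
  step 6: row=2, L[2]='r', prepend. Next row=LF[2]=5
Reversed output: rRpQr$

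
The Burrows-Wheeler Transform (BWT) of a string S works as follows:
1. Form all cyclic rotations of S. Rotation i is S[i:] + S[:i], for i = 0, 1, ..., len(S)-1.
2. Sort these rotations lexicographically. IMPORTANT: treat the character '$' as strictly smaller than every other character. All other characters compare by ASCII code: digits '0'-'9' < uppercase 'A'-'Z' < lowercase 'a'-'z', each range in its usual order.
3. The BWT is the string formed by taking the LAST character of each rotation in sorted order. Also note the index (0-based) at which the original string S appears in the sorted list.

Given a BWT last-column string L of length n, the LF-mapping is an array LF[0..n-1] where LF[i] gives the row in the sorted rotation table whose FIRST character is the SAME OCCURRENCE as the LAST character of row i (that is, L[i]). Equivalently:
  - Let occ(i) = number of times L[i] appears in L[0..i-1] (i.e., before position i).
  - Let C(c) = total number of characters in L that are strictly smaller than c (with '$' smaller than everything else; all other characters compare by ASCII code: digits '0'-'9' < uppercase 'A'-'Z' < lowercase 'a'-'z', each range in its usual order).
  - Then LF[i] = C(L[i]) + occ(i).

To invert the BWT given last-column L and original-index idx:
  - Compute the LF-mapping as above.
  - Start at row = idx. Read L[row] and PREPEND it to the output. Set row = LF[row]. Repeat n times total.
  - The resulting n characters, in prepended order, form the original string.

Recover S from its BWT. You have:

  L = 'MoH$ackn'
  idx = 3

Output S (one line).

LF mapping: 2 7 1 0 3 4 5 6
Walk LF starting at row 3, prepending L[row]:
  step 1: row=3, L[3]='$', prepend. Next row=LF[3]=0
  step 2: row=0, L[0]='M', prepend. Next row=LF[0]=2
  step 3: row=2, L[2]='H', prepend. Next row=LF[2]=1
  step 4: row=1, L[1]='o', prepend. Next row=LF[1]=7
  step 5: row=7, L[7]='n', prepend. Next row=LF[7]=6
  step 6: row=6, L[6]='k', prepend. Next row=LF[6]=5
  step 7: row=5, L[5]='c', prepend. Next row=LF[5]=4
  step 8: row=4, L[4]='a', prepend. Next row=LF[4]=3
Reversed output: acknoHM$

Answer: acknoHM$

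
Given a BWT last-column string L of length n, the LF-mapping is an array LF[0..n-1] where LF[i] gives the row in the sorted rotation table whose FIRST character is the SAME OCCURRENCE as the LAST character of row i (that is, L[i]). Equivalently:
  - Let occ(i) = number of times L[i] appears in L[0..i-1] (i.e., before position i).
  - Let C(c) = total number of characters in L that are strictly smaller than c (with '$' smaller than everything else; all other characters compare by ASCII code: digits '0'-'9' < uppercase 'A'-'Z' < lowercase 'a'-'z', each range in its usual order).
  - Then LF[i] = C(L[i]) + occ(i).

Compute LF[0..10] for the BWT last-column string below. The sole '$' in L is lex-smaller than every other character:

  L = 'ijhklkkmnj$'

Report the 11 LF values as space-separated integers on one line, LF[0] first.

Answer: 2 3 1 5 8 6 7 9 10 4 0

Derivation:
Char counts: '$':1, 'h':1, 'i':1, 'j':2, 'k':3, 'l':1, 'm':1, 'n':1
C (first-col start): C('$')=0, C('h')=1, C('i')=2, C('j')=3, C('k')=5, C('l')=8, C('m')=9, C('n')=10
L[0]='i': occ=0, LF[0]=C('i')+0=2+0=2
L[1]='j': occ=0, LF[1]=C('j')+0=3+0=3
L[2]='h': occ=0, LF[2]=C('h')+0=1+0=1
L[3]='k': occ=0, LF[3]=C('k')+0=5+0=5
L[4]='l': occ=0, LF[4]=C('l')+0=8+0=8
L[5]='k': occ=1, LF[5]=C('k')+1=5+1=6
L[6]='k': occ=2, LF[6]=C('k')+2=5+2=7
L[7]='m': occ=0, LF[7]=C('m')+0=9+0=9
L[8]='n': occ=0, LF[8]=C('n')+0=10+0=10
L[9]='j': occ=1, LF[9]=C('j')+1=3+1=4
L[10]='$': occ=0, LF[10]=C('$')+0=0+0=0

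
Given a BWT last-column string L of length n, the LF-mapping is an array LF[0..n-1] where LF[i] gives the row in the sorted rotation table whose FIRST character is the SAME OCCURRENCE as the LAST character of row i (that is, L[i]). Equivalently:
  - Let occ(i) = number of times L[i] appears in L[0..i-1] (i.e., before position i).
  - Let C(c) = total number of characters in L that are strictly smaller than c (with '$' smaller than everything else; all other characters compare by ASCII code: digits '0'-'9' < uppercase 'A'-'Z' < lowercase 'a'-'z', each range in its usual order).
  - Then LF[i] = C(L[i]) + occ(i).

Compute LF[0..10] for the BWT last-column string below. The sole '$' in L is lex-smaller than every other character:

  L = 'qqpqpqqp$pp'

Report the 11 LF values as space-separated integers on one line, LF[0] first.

Answer: 6 7 1 8 2 9 10 3 0 4 5

Derivation:
Char counts: '$':1, 'p':5, 'q':5
C (first-col start): C('$')=0, C('p')=1, C('q')=6
L[0]='q': occ=0, LF[0]=C('q')+0=6+0=6
L[1]='q': occ=1, LF[1]=C('q')+1=6+1=7
L[2]='p': occ=0, LF[2]=C('p')+0=1+0=1
L[3]='q': occ=2, LF[3]=C('q')+2=6+2=8
L[4]='p': occ=1, LF[4]=C('p')+1=1+1=2
L[5]='q': occ=3, LF[5]=C('q')+3=6+3=9
L[6]='q': occ=4, LF[6]=C('q')+4=6+4=10
L[7]='p': occ=2, LF[7]=C('p')+2=1+2=3
L[8]='$': occ=0, LF[8]=C('$')+0=0+0=0
L[9]='p': occ=3, LF[9]=C('p')+3=1+3=4
L[10]='p': occ=4, LF[10]=C('p')+4=1+4=5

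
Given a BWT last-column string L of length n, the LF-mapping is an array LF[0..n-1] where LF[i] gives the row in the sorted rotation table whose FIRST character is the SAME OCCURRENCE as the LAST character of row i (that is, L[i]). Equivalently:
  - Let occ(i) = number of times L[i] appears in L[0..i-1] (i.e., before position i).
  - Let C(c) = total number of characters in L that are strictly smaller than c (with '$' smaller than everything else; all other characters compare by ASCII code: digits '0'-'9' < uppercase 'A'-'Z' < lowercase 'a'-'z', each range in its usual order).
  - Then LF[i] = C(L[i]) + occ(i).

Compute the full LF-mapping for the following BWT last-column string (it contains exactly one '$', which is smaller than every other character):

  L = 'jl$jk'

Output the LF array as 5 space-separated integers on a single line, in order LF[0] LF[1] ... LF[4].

Char counts: '$':1, 'j':2, 'k':1, 'l':1
C (first-col start): C('$')=0, C('j')=1, C('k')=3, C('l')=4
L[0]='j': occ=0, LF[0]=C('j')+0=1+0=1
L[1]='l': occ=0, LF[1]=C('l')+0=4+0=4
L[2]='$': occ=0, LF[2]=C('$')+0=0+0=0
L[3]='j': occ=1, LF[3]=C('j')+1=1+1=2
L[4]='k': occ=0, LF[4]=C('k')+0=3+0=3

Answer: 1 4 0 2 3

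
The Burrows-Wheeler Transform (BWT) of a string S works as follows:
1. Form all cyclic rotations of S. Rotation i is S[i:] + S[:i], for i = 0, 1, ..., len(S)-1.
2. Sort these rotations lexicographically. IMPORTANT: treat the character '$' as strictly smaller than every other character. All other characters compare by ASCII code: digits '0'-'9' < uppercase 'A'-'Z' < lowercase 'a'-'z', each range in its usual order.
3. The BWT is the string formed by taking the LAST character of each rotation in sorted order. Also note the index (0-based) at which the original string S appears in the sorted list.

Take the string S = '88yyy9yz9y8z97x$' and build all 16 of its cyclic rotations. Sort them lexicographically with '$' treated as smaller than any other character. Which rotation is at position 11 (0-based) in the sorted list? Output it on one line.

Answer: yy9yz9y8z97x$88y

Derivation:
All 16 rotations (rotation i = S[i:]+S[:i]):
  rot[0] = 88yyy9yz9y8z97x$
  rot[1] = 8yyy9yz9y8z97x$8
  rot[2] = yyy9yz9y8z97x$88
  rot[3] = yy9yz9y8z97x$88y
  rot[4] = y9yz9y8z97x$88yy
  rot[5] = 9yz9y8z97x$88yyy
  rot[6] = yz9y8z97x$88yyy9
  rot[7] = z9y8z97x$88yyy9y
  rot[8] = 9y8z97x$88yyy9yz
  rot[9] = y8z97x$88yyy9yz9
  rot[10] = 8z97x$88yyy9yz9y
  rot[11] = z97x$88yyy9yz9y8
  rot[12] = 97x$88yyy9yz9y8z
  rot[13] = 7x$88yyy9yz9y8z9
  rot[14] = x$88yyy9yz9y8z97
  rot[15] = $88yyy9yz9y8z97x
Sorted (with $ < everything):
  sorted[0] = $88yyy9yz9y8z97x
  sorted[1] = 7x$88yyy9yz9y8z9
  sorted[2] = 88yyy9yz9y8z97x$
  sorted[3] = 8yyy9yz9y8z97x$8
  sorted[4] = 8z97x$88yyy9yz9y
  sorted[5] = 97x$88yyy9yz9y8z
  sorted[6] = 9y8z97x$88yyy9yz
  sorted[7] = 9yz9y8z97x$88yyy
  sorted[8] = x$88yyy9yz9y8z97
  sorted[9] = y8z97x$88yyy9yz9
  sorted[10] = y9yz9y8z97x$88yy
  sorted[11] = yy9yz9y8z97x$88y
  sorted[12] = yyy9yz9y8z97x$88
  sorted[13] = yz9y8z97x$88yyy9
  sorted[14] = z97x$88yyy9yz9y8
  sorted[15] = z9y8z97x$88yyy9y
sorted[11] = yy9yz9y8z97x$88y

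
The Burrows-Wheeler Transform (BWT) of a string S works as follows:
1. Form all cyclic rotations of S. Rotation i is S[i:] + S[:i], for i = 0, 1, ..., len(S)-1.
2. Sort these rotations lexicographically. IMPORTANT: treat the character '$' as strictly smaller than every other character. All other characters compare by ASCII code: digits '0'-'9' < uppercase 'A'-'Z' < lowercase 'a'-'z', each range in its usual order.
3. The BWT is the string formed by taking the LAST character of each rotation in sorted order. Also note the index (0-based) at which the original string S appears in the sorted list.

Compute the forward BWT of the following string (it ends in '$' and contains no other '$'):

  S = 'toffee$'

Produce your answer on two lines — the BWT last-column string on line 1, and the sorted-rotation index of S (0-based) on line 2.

Answer: eeffot$
6

Derivation:
All 7 rotations (rotation i = S[i:]+S[:i]):
  rot[0] = toffee$
  rot[1] = offee$t
  rot[2] = ffee$to
  rot[3] = fee$tof
  rot[4] = ee$toff
  rot[5] = e$toffe
  rot[6] = $toffee
Sorted (with $ < everything):
  sorted[0] = $toffee  (last char: 'e')
  sorted[1] = e$toffe  (last char: 'e')
  sorted[2] = ee$toff  (last char: 'f')
  sorted[3] = fee$tof  (last char: 'f')
  sorted[4] = ffee$to  (last char: 'o')
  sorted[5] = offee$t  (last char: 't')
  sorted[6] = toffee$  (last char: '$')
Last column: eeffot$
Original string S is at sorted index 6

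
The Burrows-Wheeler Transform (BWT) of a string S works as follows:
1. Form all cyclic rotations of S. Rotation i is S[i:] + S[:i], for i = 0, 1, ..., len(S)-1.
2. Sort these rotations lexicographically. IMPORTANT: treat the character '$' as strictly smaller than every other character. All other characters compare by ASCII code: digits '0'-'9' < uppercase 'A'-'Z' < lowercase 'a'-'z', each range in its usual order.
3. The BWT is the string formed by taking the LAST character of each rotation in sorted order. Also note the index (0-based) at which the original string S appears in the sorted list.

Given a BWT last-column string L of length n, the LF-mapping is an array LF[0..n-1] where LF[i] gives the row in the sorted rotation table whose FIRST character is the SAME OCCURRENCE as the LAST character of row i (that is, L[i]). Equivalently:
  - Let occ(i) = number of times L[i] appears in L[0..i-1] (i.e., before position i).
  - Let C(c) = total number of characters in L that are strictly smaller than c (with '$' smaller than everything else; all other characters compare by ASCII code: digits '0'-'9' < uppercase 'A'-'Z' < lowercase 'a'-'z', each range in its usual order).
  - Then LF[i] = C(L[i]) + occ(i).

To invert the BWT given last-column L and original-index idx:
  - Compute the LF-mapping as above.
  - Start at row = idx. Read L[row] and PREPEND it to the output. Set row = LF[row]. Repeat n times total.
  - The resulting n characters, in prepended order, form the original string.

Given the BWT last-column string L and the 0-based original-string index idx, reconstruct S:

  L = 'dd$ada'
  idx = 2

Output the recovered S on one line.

LF mapping: 3 4 0 1 5 2
Walk LF starting at row 2, prepending L[row]:
  step 1: row=2, L[2]='$', prepend. Next row=LF[2]=0
  step 2: row=0, L[0]='d', prepend. Next row=LF[0]=3
  step 3: row=3, L[3]='a', prepend. Next row=LF[3]=1
  step 4: row=1, L[1]='d', prepend. Next row=LF[1]=4
  step 5: row=4, L[4]='d', prepend. Next row=LF[4]=5
  step 6: row=5, L[5]='a', prepend. Next row=LF[5]=2
Reversed output: addad$

Answer: addad$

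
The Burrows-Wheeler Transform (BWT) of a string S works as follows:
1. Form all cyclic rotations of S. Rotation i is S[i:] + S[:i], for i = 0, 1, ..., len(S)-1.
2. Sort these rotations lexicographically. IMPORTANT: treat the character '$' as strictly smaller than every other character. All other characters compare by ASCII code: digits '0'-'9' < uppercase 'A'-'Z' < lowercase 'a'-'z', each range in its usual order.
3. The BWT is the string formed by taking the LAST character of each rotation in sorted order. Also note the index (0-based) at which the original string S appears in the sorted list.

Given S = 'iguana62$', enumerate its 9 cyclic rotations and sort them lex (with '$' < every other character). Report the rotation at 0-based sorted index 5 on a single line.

All 9 rotations (rotation i = S[i:]+S[:i]):
  rot[0] = iguana62$
  rot[1] = guana62$i
  rot[2] = uana62$ig
  rot[3] = ana62$igu
  rot[4] = na62$igua
  rot[5] = a62$iguan
  rot[6] = 62$iguana
  rot[7] = 2$iguana6
  rot[8] = $iguana62
Sorted (with $ < everything):
  sorted[0] = $iguana62
  sorted[1] = 2$iguana6
  sorted[2] = 62$iguana
  sorted[3] = a62$iguan
  sorted[4] = ana62$igu
  sorted[5] = guana62$i
  sorted[6] = iguana62$
  sorted[7] = na62$igua
  sorted[8] = uana62$ig
sorted[5] = guana62$i

Answer: guana62$i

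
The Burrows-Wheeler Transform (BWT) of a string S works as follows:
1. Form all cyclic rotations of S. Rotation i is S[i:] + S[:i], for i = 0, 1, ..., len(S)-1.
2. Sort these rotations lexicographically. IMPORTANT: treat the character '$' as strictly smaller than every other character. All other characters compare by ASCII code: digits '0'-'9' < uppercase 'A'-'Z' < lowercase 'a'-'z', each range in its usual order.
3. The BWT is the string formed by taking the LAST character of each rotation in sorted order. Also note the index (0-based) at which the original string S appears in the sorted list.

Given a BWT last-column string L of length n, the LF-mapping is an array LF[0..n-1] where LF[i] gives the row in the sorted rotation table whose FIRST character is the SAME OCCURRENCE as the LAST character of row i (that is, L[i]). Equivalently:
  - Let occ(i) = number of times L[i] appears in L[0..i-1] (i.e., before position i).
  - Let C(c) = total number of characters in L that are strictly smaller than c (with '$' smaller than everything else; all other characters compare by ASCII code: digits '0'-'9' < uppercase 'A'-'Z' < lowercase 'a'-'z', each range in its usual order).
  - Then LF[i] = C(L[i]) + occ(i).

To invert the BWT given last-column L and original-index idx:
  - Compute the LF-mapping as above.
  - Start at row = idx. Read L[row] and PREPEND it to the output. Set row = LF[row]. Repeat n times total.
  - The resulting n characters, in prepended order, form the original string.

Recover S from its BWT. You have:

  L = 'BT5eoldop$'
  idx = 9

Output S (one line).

Answer: poodleT5B$

Derivation:
LF mapping: 2 3 1 5 7 6 4 8 9 0
Walk LF starting at row 9, prepending L[row]:
  step 1: row=9, L[9]='$', prepend. Next row=LF[9]=0
  step 2: row=0, L[0]='B', prepend. Next row=LF[0]=2
  step 3: row=2, L[2]='5', prepend. Next row=LF[2]=1
  step 4: row=1, L[1]='T', prepend. Next row=LF[1]=3
  step 5: row=3, L[3]='e', prepend. Next row=LF[3]=5
  step 6: row=5, L[5]='l', prepend. Next row=LF[5]=6
  step 7: row=6, L[6]='d', prepend. Next row=LF[6]=4
  step 8: row=4, L[4]='o', prepend. Next row=LF[4]=7
  step 9: row=7, L[7]='o', prepend. Next row=LF[7]=8
  step 10: row=8, L[8]='p', prepend. Next row=LF[8]=9
Reversed output: poodleT5B$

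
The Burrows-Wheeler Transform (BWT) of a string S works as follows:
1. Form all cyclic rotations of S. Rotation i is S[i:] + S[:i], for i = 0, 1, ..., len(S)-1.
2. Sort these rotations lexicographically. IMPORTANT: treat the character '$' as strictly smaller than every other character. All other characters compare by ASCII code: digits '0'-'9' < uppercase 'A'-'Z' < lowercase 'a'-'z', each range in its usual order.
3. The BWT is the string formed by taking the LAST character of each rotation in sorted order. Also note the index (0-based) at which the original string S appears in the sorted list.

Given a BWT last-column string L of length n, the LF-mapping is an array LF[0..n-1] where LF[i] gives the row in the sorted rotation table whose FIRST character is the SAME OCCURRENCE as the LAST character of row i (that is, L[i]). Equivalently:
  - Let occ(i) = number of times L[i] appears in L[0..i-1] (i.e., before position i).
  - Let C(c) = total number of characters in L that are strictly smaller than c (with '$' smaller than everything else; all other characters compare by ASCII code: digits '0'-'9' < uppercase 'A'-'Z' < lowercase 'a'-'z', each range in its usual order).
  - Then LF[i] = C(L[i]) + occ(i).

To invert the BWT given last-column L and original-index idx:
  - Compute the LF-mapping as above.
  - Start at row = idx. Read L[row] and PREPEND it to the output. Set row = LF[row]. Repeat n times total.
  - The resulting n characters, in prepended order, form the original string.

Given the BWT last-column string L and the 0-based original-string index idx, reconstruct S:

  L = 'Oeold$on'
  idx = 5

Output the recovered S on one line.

Answer: noodleO$

Derivation:
LF mapping: 1 3 6 4 2 0 7 5
Walk LF starting at row 5, prepending L[row]:
  step 1: row=5, L[5]='$', prepend. Next row=LF[5]=0
  step 2: row=0, L[0]='O', prepend. Next row=LF[0]=1
  step 3: row=1, L[1]='e', prepend. Next row=LF[1]=3
  step 4: row=3, L[3]='l', prepend. Next row=LF[3]=4
  step 5: row=4, L[4]='d', prepend. Next row=LF[4]=2
  step 6: row=2, L[2]='o', prepend. Next row=LF[2]=6
  step 7: row=6, L[6]='o', prepend. Next row=LF[6]=7
  step 8: row=7, L[7]='n', prepend. Next row=LF[7]=5
Reversed output: noodleO$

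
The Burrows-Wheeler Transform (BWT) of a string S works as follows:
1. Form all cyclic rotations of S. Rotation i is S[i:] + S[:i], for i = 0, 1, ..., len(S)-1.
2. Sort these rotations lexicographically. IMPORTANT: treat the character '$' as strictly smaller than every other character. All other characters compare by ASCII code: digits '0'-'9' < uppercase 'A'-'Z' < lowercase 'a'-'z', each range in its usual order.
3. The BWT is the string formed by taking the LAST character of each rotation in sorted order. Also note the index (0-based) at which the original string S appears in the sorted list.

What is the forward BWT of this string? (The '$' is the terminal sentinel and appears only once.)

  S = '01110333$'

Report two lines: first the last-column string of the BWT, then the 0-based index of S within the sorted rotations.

Answer: 3$1110330
1

Derivation:
All 9 rotations (rotation i = S[i:]+S[:i]):
  rot[0] = 01110333$
  rot[1] = 1110333$0
  rot[2] = 110333$01
  rot[3] = 10333$011
  rot[4] = 0333$0111
  rot[5] = 333$01110
  rot[6] = 33$011103
  rot[7] = 3$0111033
  rot[8] = $01110333
Sorted (with $ < everything):
  sorted[0] = $01110333  (last char: '3')
  sorted[1] = 01110333$  (last char: '$')
  sorted[2] = 0333$0111  (last char: '1')
  sorted[3] = 10333$011  (last char: '1')
  sorted[4] = 110333$01  (last char: '1')
  sorted[5] = 1110333$0  (last char: '0')
  sorted[6] = 3$0111033  (last char: '3')
  sorted[7] = 33$011103  (last char: '3')
  sorted[8] = 333$01110  (last char: '0')
Last column: 3$1110330
Original string S is at sorted index 1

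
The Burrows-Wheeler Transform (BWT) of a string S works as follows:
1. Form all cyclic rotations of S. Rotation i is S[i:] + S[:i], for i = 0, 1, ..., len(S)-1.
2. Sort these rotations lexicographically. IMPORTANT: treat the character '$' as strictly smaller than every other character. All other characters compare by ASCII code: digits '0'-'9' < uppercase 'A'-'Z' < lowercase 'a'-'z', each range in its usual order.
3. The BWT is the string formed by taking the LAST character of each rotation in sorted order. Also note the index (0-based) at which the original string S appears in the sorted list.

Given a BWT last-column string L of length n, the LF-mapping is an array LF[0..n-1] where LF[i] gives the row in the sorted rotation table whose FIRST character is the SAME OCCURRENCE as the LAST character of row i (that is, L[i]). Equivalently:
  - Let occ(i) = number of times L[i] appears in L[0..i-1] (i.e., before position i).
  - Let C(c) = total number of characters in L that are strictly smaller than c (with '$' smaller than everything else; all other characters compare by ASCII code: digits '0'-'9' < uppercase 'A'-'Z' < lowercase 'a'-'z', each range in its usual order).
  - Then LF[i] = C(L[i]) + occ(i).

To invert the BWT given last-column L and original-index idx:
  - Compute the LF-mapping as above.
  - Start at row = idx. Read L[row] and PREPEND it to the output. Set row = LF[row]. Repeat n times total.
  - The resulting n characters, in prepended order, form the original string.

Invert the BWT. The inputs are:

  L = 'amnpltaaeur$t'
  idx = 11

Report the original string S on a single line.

Answer: turtlepanama$

Derivation:
LF mapping: 1 6 7 8 5 10 2 3 4 12 9 0 11
Walk LF starting at row 11, prepending L[row]:
  step 1: row=11, L[11]='$', prepend. Next row=LF[11]=0
  step 2: row=0, L[0]='a', prepend. Next row=LF[0]=1
  step 3: row=1, L[1]='m', prepend. Next row=LF[1]=6
  step 4: row=6, L[6]='a', prepend. Next row=LF[6]=2
  step 5: row=2, L[2]='n', prepend. Next row=LF[2]=7
  step 6: row=7, L[7]='a', prepend. Next row=LF[7]=3
  step 7: row=3, L[3]='p', prepend. Next row=LF[3]=8
  step 8: row=8, L[8]='e', prepend. Next row=LF[8]=4
  step 9: row=4, L[4]='l', prepend. Next row=LF[4]=5
  step 10: row=5, L[5]='t', prepend. Next row=LF[5]=10
  step 11: row=10, L[10]='r', prepend. Next row=LF[10]=9
  step 12: row=9, L[9]='u', prepend. Next row=LF[9]=12
  step 13: row=12, L[12]='t', prepend. Next row=LF[12]=11
Reversed output: turtlepanama$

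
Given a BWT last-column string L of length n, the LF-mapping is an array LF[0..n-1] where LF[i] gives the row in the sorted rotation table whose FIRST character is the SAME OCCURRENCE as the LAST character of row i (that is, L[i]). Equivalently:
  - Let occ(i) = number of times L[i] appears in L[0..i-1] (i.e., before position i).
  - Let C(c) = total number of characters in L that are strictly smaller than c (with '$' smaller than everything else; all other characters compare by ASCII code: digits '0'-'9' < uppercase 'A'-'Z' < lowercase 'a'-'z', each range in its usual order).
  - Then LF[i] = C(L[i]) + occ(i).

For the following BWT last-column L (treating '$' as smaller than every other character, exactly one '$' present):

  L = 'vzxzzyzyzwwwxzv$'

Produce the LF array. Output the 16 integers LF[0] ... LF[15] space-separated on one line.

Char counts: '$':1, 'v':2, 'w':3, 'x':2, 'y':2, 'z':6
C (first-col start): C('$')=0, C('v')=1, C('w')=3, C('x')=6, C('y')=8, C('z')=10
L[0]='v': occ=0, LF[0]=C('v')+0=1+0=1
L[1]='z': occ=0, LF[1]=C('z')+0=10+0=10
L[2]='x': occ=0, LF[2]=C('x')+0=6+0=6
L[3]='z': occ=1, LF[3]=C('z')+1=10+1=11
L[4]='z': occ=2, LF[4]=C('z')+2=10+2=12
L[5]='y': occ=0, LF[5]=C('y')+0=8+0=8
L[6]='z': occ=3, LF[6]=C('z')+3=10+3=13
L[7]='y': occ=1, LF[7]=C('y')+1=8+1=9
L[8]='z': occ=4, LF[8]=C('z')+4=10+4=14
L[9]='w': occ=0, LF[9]=C('w')+0=3+0=3
L[10]='w': occ=1, LF[10]=C('w')+1=3+1=4
L[11]='w': occ=2, LF[11]=C('w')+2=3+2=5
L[12]='x': occ=1, LF[12]=C('x')+1=6+1=7
L[13]='z': occ=5, LF[13]=C('z')+5=10+5=15
L[14]='v': occ=1, LF[14]=C('v')+1=1+1=2
L[15]='$': occ=0, LF[15]=C('$')+0=0+0=0

Answer: 1 10 6 11 12 8 13 9 14 3 4 5 7 15 2 0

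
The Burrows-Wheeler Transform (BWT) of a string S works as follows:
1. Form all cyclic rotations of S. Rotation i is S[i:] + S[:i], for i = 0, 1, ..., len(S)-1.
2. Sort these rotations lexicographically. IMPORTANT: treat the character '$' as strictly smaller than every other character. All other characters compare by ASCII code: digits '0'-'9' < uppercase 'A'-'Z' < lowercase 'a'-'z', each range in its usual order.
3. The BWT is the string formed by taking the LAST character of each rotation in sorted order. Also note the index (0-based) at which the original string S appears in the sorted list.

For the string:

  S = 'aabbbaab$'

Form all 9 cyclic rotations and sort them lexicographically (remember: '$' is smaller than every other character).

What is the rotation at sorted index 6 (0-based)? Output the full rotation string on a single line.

All 9 rotations (rotation i = S[i:]+S[:i]):
  rot[0] = aabbbaab$
  rot[1] = abbbaab$a
  rot[2] = bbbaab$aa
  rot[3] = bbaab$aab
  rot[4] = baab$aabb
  rot[5] = aab$aabbb
  rot[6] = ab$aabbba
  rot[7] = b$aabbbaa
  rot[8] = $aabbbaab
Sorted (with $ < everything):
  sorted[0] = $aabbbaab
  sorted[1] = aab$aabbb
  sorted[2] = aabbbaab$
  sorted[3] = ab$aabbba
  sorted[4] = abbbaab$a
  sorted[5] = b$aabbbaa
  sorted[6] = baab$aabb
  sorted[7] = bbaab$aab
  sorted[8] = bbbaab$aa
sorted[6] = baab$aabb

Answer: baab$aabb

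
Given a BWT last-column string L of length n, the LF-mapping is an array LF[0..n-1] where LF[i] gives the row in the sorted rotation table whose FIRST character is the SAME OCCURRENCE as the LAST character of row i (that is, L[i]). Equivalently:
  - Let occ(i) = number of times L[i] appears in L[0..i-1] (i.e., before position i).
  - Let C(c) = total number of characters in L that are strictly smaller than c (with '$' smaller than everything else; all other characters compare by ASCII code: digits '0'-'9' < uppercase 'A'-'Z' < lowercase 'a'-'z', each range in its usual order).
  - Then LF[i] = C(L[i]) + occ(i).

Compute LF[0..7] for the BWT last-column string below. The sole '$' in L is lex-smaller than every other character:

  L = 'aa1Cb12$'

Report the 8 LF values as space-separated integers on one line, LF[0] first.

Answer: 5 6 1 4 7 2 3 0

Derivation:
Char counts: '$':1, '1':2, '2':1, 'C':1, 'a':2, 'b':1
C (first-col start): C('$')=0, C('1')=1, C('2')=3, C('C')=4, C('a')=5, C('b')=7
L[0]='a': occ=0, LF[0]=C('a')+0=5+0=5
L[1]='a': occ=1, LF[1]=C('a')+1=5+1=6
L[2]='1': occ=0, LF[2]=C('1')+0=1+0=1
L[3]='C': occ=0, LF[3]=C('C')+0=4+0=4
L[4]='b': occ=0, LF[4]=C('b')+0=7+0=7
L[5]='1': occ=1, LF[5]=C('1')+1=1+1=2
L[6]='2': occ=0, LF[6]=C('2')+0=3+0=3
L[7]='$': occ=0, LF[7]=C('$')+0=0+0=0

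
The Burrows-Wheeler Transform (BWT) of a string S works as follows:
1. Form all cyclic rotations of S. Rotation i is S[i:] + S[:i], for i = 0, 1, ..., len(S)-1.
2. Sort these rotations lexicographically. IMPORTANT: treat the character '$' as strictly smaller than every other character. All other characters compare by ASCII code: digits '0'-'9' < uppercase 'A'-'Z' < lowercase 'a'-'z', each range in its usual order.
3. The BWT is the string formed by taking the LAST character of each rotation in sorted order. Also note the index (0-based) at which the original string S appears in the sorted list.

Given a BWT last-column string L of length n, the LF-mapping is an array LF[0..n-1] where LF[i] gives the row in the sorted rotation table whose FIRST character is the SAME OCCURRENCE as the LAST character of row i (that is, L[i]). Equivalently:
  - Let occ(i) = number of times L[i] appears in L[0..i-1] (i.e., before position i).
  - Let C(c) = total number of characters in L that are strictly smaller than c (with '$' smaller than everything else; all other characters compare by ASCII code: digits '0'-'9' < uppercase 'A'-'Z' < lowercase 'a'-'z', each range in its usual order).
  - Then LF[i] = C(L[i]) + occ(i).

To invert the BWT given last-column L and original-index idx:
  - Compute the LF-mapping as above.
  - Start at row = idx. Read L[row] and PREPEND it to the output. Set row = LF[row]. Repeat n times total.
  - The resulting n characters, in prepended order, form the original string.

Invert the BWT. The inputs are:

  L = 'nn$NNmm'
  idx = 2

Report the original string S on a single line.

LF mapping: 5 6 0 1 2 3 4
Walk LF starting at row 2, prepending L[row]:
  step 1: row=2, L[2]='$', prepend. Next row=LF[2]=0
  step 2: row=0, L[0]='n', prepend. Next row=LF[0]=5
  step 3: row=5, L[5]='m', prepend. Next row=LF[5]=3
  step 4: row=3, L[3]='N', prepend. Next row=LF[3]=1
  step 5: row=1, L[1]='n', prepend. Next row=LF[1]=6
  step 6: row=6, L[6]='m', prepend. Next row=LF[6]=4
  step 7: row=4, L[4]='N', prepend. Next row=LF[4]=2
Reversed output: NmnNmn$

Answer: NmnNmn$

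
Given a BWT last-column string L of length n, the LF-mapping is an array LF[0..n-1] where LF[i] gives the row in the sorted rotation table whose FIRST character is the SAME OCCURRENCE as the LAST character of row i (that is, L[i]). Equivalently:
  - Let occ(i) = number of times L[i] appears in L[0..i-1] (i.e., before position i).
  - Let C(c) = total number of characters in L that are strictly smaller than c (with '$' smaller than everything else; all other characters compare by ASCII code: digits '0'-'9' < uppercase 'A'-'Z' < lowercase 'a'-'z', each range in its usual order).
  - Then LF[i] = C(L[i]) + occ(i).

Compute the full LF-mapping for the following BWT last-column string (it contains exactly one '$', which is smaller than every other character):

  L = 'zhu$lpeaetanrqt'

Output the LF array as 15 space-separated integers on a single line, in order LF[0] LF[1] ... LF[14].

Char counts: '$':1, 'a':2, 'e':2, 'h':1, 'l':1, 'n':1, 'p':1, 'q':1, 'r':1, 't':2, 'u':1, 'z':1
C (first-col start): C('$')=0, C('a')=1, C('e')=3, C('h')=5, C('l')=6, C('n')=7, C('p')=8, C('q')=9, C('r')=10, C('t')=11, C('u')=13, C('z')=14
L[0]='z': occ=0, LF[0]=C('z')+0=14+0=14
L[1]='h': occ=0, LF[1]=C('h')+0=5+0=5
L[2]='u': occ=0, LF[2]=C('u')+0=13+0=13
L[3]='$': occ=0, LF[3]=C('$')+0=0+0=0
L[4]='l': occ=0, LF[4]=C('l')+0=6+0=6
L[5]='p': occ=0, LF[5]=C('p')+0=8+0=8
L[6]='e': occ=0, LF[6]=C('e')+0=3+0=3
L[7]='a': occ=0, LF[7]=C('a')+0=1+0=1
L[8]='e': occ=1, LF[8]=C('e')+1=3+1=4
L[9]='t': occ=0, LF[9]=C('t')+0=11+0=11
L[10]='a': occ=1, LF[10]=C('a')+1=1+1=2
L[11]='n': occ=0, LF[11]=C('n')+0=7+0=7
L[12]='r': occ=0, LF[12]=C('r')+0=10+0=10
L[13]='q': occ=0, LF[13]=C('q')+0=9+0=9
L[14]='t': occ=1, LF[14]=C('t')+1=11+1=12

Answer: 14 5 13 0 6 8 3 1 4 11 2 7 10 9 12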